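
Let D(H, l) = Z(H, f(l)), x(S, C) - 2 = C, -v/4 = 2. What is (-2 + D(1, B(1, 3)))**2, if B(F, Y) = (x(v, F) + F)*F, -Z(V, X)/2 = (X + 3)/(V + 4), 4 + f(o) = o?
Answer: 256/25 ≈ 10.240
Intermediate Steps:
v = -8 (v = -4*2 = -8)
x(S, C) = 2 + C
f(o) = -4 + o
Z(V, X) = -2*(3 + X)/(4 + V) (Z(V, X) = -2*(X + 3)/(V + 4) = -2*(3 + X)/(4 + V))
B(F, Y) = F*(2 + 2*F) (B(F, Y) = ((2 + F) + F)*F = (2 + 2*F)*F = F*(2 + 2*F))
D(H, l) = 2*(1 - l)/(4 + H) (D(H, l) = 2*(-3 - (-4 + l))/(4 + H) = 2*(-3 + (4 - l))/(4 + H) = 2*(1 - l)/(4 + H))
(-2 + D(1, B(1, 3)))**2 = (-2 + 2*(1 - 2*(1 + 1))/(4 + 1))**2 = (-2 + 2*(1 - 2*2)/5)**2 = (-2 + 2*(1/5)*(1 - 1*4))**2 = (-2 + 2*(1/5)*(1 - 4))**2 = (-2 + 2*(1/5)*(-3))**2 = (-2 - 6/5)**2 = (-16/5)**2 = 256/25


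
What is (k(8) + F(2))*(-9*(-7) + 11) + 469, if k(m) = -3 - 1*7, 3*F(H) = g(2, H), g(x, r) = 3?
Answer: -197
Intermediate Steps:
F(H) = 1 (F(H) = (⅓)*3 = 1)
k(m) = -10 (k(m) = -3 - 7 = -10)
(k(8) + F(2))*(-9*(-7) + 11) + 469 = (-10 + 1)*(-9*(-7) + 11) + 469 = -9*(63 + 11) + 469 = -9*74 + 469 = -666 + 469 = -197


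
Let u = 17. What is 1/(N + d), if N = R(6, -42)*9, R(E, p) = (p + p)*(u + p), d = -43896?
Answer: -1/24996 ≈ -4.0006e-5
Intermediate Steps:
R(E, p) = 2*p*(17 + p) (R(E, p) = (p + p)*(17 + p) = (2*p)*(17 + p) = 2*p*(17 + p))
N = 18900 (N = (2*(-42)*(17 - 42))*9 = (2*(-42)*(-25))*9 = 2100*9 = 18900)
1/(N + d) = 1/(18900 - 43896) = 1/(-24996) = -1/24996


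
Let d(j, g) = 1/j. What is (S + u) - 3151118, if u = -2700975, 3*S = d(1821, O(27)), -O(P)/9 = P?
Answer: -31969984058/5463 ≈ -5.8521e+6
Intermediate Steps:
O(P) = -9*P
S = 1/5463 (S = (1/3)/1821 = (1/3)*(1/1821) = 1/5463 ≈ 0.00018305)
(S + u) - 3151118 = (1/5463 - 2700975) - 3151118 = -14755426424/5463 - 3151118 = -31969984058/5463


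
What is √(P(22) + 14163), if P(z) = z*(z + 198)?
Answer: √19003 ≈ 137.85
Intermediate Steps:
P(z) = z*(198 + z)
√(P(22) + 14163) = √(22*(198 + 22) + 14163) = √(22*220 + 14163) = √(4840 + 14163) = √19003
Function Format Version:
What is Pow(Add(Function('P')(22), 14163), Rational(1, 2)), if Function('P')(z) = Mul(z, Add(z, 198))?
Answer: Pow(19003, Rational(1, 2)) ≈ 137.85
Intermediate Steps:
Function('P')(z) = Mul(z, Add(198, z))
Pow(Add(Function('P')(22), 14163), Rational(1, 2)) = Pow(Add(Mul(22, Add(198, 22)), 14163), Rational(1, 2)) = Pow(Add(Mul(22, 220), 14163), Rational(1, 2)) = Pow(Add(4840, 14163), Rational(1, 2)) = Pow(19003, Rational(1, 2))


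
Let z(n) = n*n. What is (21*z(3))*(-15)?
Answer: -2835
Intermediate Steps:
z(n) = n**2
(21*z(3))*(-15) = (21*3**2)*(-15) = (21*9)*(-15) = 189*(-15) = -2835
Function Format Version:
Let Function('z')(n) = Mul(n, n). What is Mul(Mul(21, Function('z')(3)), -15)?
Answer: -2835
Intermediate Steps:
Function('z')(n) = Pow(n, 2)
Mul(Mul(21, Function('z')(3)), -15) = Mul(Mul(21, Pow(3, 2)), -15) = Mul(Mul(21, 9), -15) = Mul(189, -15) = -2835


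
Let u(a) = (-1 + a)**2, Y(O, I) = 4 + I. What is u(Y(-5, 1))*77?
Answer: 1232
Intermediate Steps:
u(Y(-5, 1))*77 = (-1 + (4 + 1))**2*77 = (-1 + 5)**2*77 = 4**2*77 = 16*77 = 1232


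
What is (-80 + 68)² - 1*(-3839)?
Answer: 3983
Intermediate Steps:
(-80 + 68)² - 1*(-3839) = (-12)² + 3839 = 144 + 3839 = 3983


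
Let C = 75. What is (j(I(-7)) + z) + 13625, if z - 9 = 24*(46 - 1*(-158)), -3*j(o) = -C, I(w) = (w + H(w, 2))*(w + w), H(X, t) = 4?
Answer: 18555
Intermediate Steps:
I(w) = 2*w*(4 + w) (I(w) = (w + 4)*(w + w) = (4 + w)*(2*w) = 2*w*(4 + w))
j(o) = 25 (j(o) = -(-1)*75/3 = -⅓*(-75) = 25)
z = 4905 (z = 9 + 24*(46 - 1*(-158)) = 9 + 24*(46 + 158) = 9 + 24*204 = 9 + 4896 = 4905)
(j(I(-7)) + z) + 13625 = (25 + 4905) + 13625 = 4930 + 13625 = 18555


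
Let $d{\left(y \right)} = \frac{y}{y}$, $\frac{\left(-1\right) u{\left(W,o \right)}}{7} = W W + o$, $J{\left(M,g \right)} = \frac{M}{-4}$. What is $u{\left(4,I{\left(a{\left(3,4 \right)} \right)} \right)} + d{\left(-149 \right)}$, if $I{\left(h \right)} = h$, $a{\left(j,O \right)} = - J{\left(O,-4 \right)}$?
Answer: $-118$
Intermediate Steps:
$J{\left(M,g \right)} = - \frac{M}{4}$ ($J{\left(M,g \right)} = M \left(- \frac{1}{4}\right) = - \frac{M}{4}$)
$a{\left(j,O \right)} = \frac{O}{4}$ ($a{\left(j,O \right)} = - \frac{\left(-1\right) O}{4} = \frac{O}{4}$)
$u{\left(W,o \right)} = - 7 o - 7 W^{2}$ ($u{\left(W,o \right)} = - 7 \left(W W + o\right) = - 7 \left(W^{2} + o\right) = - 7 \left(o + W^{2}\right) = - 7 o - 7 W^{2}$)
$d{\left(y \right)} = 1$
$u{\left(4,I{\left(a{\left(3,4 \right)} \right)} \right)} + d{\left(-149 \right)} = \left(- 7 \cdot \frac{1}{4} \cdot 4 - 7 \cdot 4^{2}\right) + 1 = \left(\left(-7\right) 1 - 112\right) + 1 = \left(-7 - 112\right) + 1 = -119 + 1 = -118$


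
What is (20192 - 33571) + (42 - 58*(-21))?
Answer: -12119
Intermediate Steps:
(20192 - 33571) + (42 - 58*(-21)) = -13379 + (42 + 1218) = -13379 + 1260 = -12119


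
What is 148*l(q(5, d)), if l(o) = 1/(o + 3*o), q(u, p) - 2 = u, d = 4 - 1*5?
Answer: 37/7 ≈ 5.2857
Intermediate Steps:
d = -1 (d = 4 - 5 = -1)
q(u, p) = 2 + u
l(o) = 1/(4*o)
148*l(q(5, d)) = 148*(1/(4*(2 + 5))) = 148*((1/4)/7) = 148*((1/4)*(1/7)) = 148*(1/28) = 37/7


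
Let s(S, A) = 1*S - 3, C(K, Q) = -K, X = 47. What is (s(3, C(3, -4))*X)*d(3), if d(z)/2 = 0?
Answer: 0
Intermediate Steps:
d(z) = 0 (d(z) = 2*0 = 0)
s(S, A) = -3 + S (s(S, A) = S - 3 = -3 + S)
(s(3, C(3, -4))*X)*d(3) = ((-3 + 3)*47)*0 = (0*47)*0 = 0*0 = 0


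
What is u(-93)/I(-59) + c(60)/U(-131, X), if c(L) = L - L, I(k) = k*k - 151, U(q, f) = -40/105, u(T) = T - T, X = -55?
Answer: 0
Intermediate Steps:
u(T) = 0
U(q, f) = -8/21 (U(q, f) = -40*1/105 = -8/21)
I(k) = -151 + k² (I(k) = k² - 151 = -151 + k²)
c(L) = 0
u(-93)/I(-59) + c(60)/U(-131, X) = 0/(-151 + (-59)²) + 0/(-8/21) = 0/(-151 + 3481) + 0*(-21/8) = 0/3330 + 0 = 0*(1/3330) + 0 = 0 + 0 = 0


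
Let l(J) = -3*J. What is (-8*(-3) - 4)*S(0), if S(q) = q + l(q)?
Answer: 0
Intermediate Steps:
S(q) = -2*q (S(q) = q - 3*q = -2*q)
(-8*(-3) - 4)*S(0) = (-8*(-3) - 4)*(-2*0) = (24 - 4)*0 = 20*0 = 0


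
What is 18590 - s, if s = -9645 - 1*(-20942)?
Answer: 7293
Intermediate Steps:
s = 11297 (s = -9645 + 20942 = 11297)
18590 - s = 18590 - 1*11297 = 18590 - 11297 = 7293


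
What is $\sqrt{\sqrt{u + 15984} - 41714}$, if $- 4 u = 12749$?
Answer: $\frac{\sqrt{-166856 + 2 \sqrt{51187}}}{2} \approx 203.96 i$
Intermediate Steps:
$u = - \frac{12749}{4}$ ($u = \left(- \frac{1}{4}\right) 12749 = - \frac{12749}{4} \approx -3187.3$)
$\sqrt{\sqrt{u + 15984} - 41714} = \sqrt{\sqrt{- \frac{12749}{4} + 15984} - 41714} = \sqrt{\sqrt{\frac{51187}{4}} - 41714} = \sqrt{\frac{\sqrt{51187}}{2} - 41714} = \sqrt{-41714 + \frac{\sqrt{51187}}{2}}$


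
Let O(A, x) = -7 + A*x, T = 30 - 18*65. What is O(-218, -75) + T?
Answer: 15203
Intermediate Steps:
T = -1140 (T = 30 - 1170 = -1140)
O(-218, -75) + T = (-7 - 218*(-75)) - 1140 = (-7 + 16350) - 1140 = 16343 - 1140 = 15203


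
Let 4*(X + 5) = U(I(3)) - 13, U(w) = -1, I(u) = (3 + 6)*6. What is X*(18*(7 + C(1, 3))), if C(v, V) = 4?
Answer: -1683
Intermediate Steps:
I(u) = 54 (I(u) = 9*6 = 54)
X = -17/2 (X = -5 + (-1 - 13)/4 = -5 + (¼)*(-14) = -5 - 7/2 = -17/2 ≈ -8.5000)
X*(18*(7 + C(1, 3))) = -153*(7 + 4) = -153*11 = -17/2*198 = -1683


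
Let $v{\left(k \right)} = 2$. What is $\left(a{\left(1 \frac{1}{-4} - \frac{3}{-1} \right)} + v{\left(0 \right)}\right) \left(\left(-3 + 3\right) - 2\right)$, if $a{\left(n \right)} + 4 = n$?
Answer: $- \frac{3}{2} \approx -1.5$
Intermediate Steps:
$a{\left(n \right)} = -4 + n$
$\left(a{\left(1 \frac{1}{-4} - \frac{3}{-1} \right)} + v{\left(0 \right)}\right) \left(\left(-3 + 3\right) - 2\right) = \left(\left(-4 + \left(1 \frac{1}{-4} - \frac{3}{-1}\right)\right) + 2\right) \left(\left(-3 + 3\right) - 2\right) = \left(\left(-4 + \left(1 \left(- \frac{1}{4}\right) - -3\right)\right) + 2\right) \left(0 - 2\right) = \left(\left(-4 + \left(- \frac{1}{4} + 3\right)\right) + 2\right) \left(-2\right) = \left(\left(-4 + \frac{11}{4}\right) + 2\right) \left(-2\right) = \left(- \frac{5}{4} + 2\right) \left(-2\right) = \frac{3}{4} \left(-2\right) = - \frac{3}{2}$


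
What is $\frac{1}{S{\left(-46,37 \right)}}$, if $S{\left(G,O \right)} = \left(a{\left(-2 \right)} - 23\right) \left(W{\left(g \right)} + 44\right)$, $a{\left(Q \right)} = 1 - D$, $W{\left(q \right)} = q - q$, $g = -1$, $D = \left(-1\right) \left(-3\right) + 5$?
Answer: $- \frac{1}{1320} \approx -0.00075758$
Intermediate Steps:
$D = 8$ ($D = 3 + 5 = 8$)
$W{\left(q \right)} = 0$
$a{\left(Q \right)} = -7$ ($a{\left(Q \right)} = 1 - 8 = -7$)
$S{\left(G,O \right)} = -1320$ ($S{\left(G,O \right)} = \left(-7 - 23\right) \left(0 + 44\right) = \left(-30\right) 44 = -1320$)
$\frac{1}{S{\left(-46,37 \right)}} = \frac{1}{-1320} = - \frac{1}{1320}$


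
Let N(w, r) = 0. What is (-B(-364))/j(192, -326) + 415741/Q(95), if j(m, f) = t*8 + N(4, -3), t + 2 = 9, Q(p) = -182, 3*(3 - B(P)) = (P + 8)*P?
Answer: -3304417/2184 ≈ -1513.0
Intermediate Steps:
B(P) = 3 - P*(8 + P)/3 (B(P) = 3 - (P + 8)*P/3 = 3 - (8 + P)*P/3 = 3 - P*(8 + P)/3)
t = 7 (t = -2 + 9 = 7)
j(m, f) = 56 (j(m, f) = 7*8 + 0 = 56 + 0 = 56)
(-B(-364))/j(192, -326) + 415741/Q(95) = -(3 - 8/3*(-364) - ⅓*(-364)²)/56 + 415741/(-182) = -(3 + 2912/3 - ⅓*132496)*(1/56) + 415741*(-1/182) = -(3 + 2912/3 - 132496/3)*(1/56) - 415741/182 = -1*(-129575/3)*(1/56) - 415741/182 = (129575/3)*(1/56) - 415741/182 = 129575/168 - 415741/182 = -3304417/2184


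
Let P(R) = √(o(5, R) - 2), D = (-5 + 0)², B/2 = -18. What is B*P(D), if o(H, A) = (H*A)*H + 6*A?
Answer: -36*√773 ≈ -1000.9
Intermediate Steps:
B = -36 (B = 2*(-18) = -36)
o(H, A) = 6*A + A*H² (o(H, A) = (A*H)*H + 6*A = A*H² + 6*A = 6*A + A*H²)
D = 25 (D = (-5)² = 25)
P(R) = √(-2 + 31*R) (P(R) = √(R*(6 + 5²) - 2) = √(R*(6 + 25) - 2) = √(R*31 - 2) = √(31*R - 2) = √(-2 + 31*R))
B*P(D) = -36*√(-2 + 31*25) = -36*√(-2 + 775) = -36*√773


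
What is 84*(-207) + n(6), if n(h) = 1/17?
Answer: -295595/17 ≈ -17388.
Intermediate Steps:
n(h) = 1/17
84*(-207) + n(6) = 84*(-207) + 1/17 = -17388 + 1/17 = -295595/17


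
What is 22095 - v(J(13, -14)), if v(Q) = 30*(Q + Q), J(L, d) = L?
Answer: 21315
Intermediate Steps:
v(Q) = 60*Q (v(Q) = 30*(2*Q) = 60*Q)
22095 - v(J(13, -14)) = 22095 - 60*13 = 22095 - 1*780 = 22095 - 780 = 21315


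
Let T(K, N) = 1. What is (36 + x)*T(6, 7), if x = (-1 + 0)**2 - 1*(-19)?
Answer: 56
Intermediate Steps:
x = 20 (x = (-1)**2 + 19 = 1 + 19 = 20)
(36 + x)*T(6, 7) = (36 + 20)*1 = 56*1 = 56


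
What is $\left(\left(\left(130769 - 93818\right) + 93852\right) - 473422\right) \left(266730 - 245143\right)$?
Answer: $-7396116353$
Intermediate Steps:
$\left(\left(\left(130769 - 93818\right) + 93852\right) - 473422\right) \left(266730 - 245143\right) = \left(\left(36951 + 93852\right) - 473422\right) 21587 = \left(130803 - 473422\right) 21587 = \left(-342619\right) 21587 = -7396116353$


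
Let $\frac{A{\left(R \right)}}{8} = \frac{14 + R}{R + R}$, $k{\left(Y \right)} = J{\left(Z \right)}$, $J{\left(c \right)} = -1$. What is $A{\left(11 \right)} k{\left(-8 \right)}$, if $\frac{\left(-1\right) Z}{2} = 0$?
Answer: $- \frac{100}{11} \approx -9.0909$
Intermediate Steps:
$Z = 0$ ($Z = \left(-2\right) 0 = 0$)
$k{\left(Y \right)} = -1$
$A{\left(R \right)} = \frac{4 \left(14 + R\right)}{R}$ ($A{\left(R \right)} = 8 \frac{14 + R}{R + R} = 8 \frac{14 + R}{2 R} = \frac{4 \left(14 + R\right)}{R}$)
$A{\left(11 \right)} k{\left(-8 \right)} = \left(4 + \frac{56}{11}\right) \left(-1\right) = \frac{100}{11} \left(-1\right) = - \frac{100}{11}$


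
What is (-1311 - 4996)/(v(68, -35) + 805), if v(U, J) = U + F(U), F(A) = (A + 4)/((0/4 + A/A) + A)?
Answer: -145061/20103 ≈ -7.2159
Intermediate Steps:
F(A) = (4 + A)/(1 + A) (F(A) = (4 + A)/((0*(¼) + 1) + A) = (4 + A)/((0 + 1) + A) = (4 + A)/(1 + A))
v(U, J) = U + (4 + U)/(1 + U)
(-1311 - 4996)/(v(68, -35) + 805) = (-1311 - 4996)/((4 + 68 + 68*(1 + 68))/(1 + 68) + 805) = -6307/((4 + 68 + 68*69)/69 + 805) = -6307/((4 + 68 + 4692)/69 + 805) = -6307/((1/69)*4764 + 805) = -6307/(1588/23 + 805) = -6307/20103/23 = -6307*23/20103 = -145061/20103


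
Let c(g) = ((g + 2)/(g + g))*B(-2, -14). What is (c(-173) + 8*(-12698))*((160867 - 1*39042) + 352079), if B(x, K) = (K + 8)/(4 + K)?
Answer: -41641898748264/865 ≈ -4.8141e+10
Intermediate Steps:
B(x, K) = (8 + K)/(4 + K)
c(g) = 3*(2 + g)/(10*g) (c(g) = ((g + 2)/(g + g))*((8 - 14)/(4 - 14)) = ((2 + g)/((2*g)))*(-6/(-10)) = ((2 + g)*(1/(2*g)))*(-⅒*(-6)) = ((2 + g)/(2*g))*(⅗) = 3*(2 + g)/(10*g))
(c(-173) + 8*(-12698))*((160867 - 1*39042) + 352079) = ((3/10)*(2 - 173)/(-173) + 8*(-12698))*((160867 - 1*39042) + 352079) = ((3/10)*(-1/173)*(-171) - 101584)*((160867 - 39042) + 352079) = (513/1730 - 101584)*(121825 + 352079) = -175739807/1730*473904 = -41641898748264/865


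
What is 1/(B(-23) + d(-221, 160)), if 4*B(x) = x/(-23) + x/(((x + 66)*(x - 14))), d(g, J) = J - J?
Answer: 3182/807 ≈ 3.9430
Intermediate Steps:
d(g, J) = 0
B(x) = -x/92 + x/(4*(-14 + x)*(66 + x)) (B(x) = (x/(-23) + x/(((x + 66)*(x - 14))))/4 = (x*(-1/23) + x/(((66 + x)*(-14 + x))))/4 = (-x/23 + x/(((-14 + x)*(66 + x))))/4 = (-x/23 + x*(1/((-14 + x)*(66 + x))))/4 = (-x/23 + x/((-14 + x)*(66 + x)))/4 = -x/92 + x/(4*(-14 + x)*(66 + x)))
1/(B(-23) + d(-221, 160)) = 1/((1/92)*(-23)*(947 - 1*(-23)² - 52*(-23))/(-924 + (-23)² + 52*(-23)) + 0) = 1/((1/92)*(-23)*(947 - 1*529 + 1196)/(-924 + 529 - 1196) + 0) = 1/((1/92)*(-23)*(947 - 529 + 1196)/(-1591) + 0) = 1/((1/92)*(-23)*(-1/1591)*1614 + 0) = 1/(807/3182 + 0) = 1/(807/3182) = 3182/807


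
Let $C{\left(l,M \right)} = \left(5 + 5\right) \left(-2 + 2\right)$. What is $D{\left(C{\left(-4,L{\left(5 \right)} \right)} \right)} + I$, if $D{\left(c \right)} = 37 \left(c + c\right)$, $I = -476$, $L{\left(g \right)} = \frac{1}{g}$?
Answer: $-476$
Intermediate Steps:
$C{\left(l,M \right)} = 0$ ($C{\left(l,M \right)} = 10 \cdot 0 = 0$)
$D{\left(c \right)} = 74 c$ ($D{\left(c \right)} = 37 \cdot 2 c = 74 c$)
$D{\left(C{\left(-4,L{\left(5 \right)} \right)} \right)} + I = 74 \cdot 0 - 476 = 0 - 476 = -476$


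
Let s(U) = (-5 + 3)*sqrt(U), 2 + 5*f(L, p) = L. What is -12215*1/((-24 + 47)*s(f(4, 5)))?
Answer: 12215*sqrt(10)/92 ≈ 419.86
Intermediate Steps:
f(L, p) = -2/5 + L/5
s(U) = -2*sqrt(U)
-12215*1/((-24 + 47)*s(f(4, 5))) = -12215*(-1/(2*(-24 + 47)*sqrt(-2/5 + (1/5)*4))) = -12215*(-1/(46*sqrt(-2/5 + 4/5))) = -12215*(-sqrt(10)/92) = -(-12215)*sqrt(10)/92 = 12215*sqrt(10)/92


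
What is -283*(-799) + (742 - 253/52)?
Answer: 11796415/52 ≈ 2.2685e+5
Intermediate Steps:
-283*(-799) + (742 - 253/52) = 226117 + (742 - 253*1/52) = 226117 + (742 - 253/52) = 226117 + 38331/52 = 11796415/52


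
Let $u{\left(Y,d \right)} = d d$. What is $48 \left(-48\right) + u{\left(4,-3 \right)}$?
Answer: $-2295$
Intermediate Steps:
$u{\left(Y,d \right)} = d^{2}$
$48 \left(-48\right) + u{\left(4,-3 \right)} = 48 \left(-48\right) + \left(-3\right)^{2} = -2304 + 9 = -2295$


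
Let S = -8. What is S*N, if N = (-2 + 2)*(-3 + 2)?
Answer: 0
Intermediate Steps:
N = 0 (N = 0*(-1) = 0)
S*N = -8*0 = 0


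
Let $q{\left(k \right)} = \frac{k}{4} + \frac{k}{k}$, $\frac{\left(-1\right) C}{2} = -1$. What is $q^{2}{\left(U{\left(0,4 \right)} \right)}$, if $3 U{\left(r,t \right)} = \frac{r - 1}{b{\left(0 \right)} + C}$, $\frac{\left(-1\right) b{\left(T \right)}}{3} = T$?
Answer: $\frac{529}{576} \approx 0.9184$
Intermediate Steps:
$C = 2$ ($C = \left(-2\right) \left(-1\right) = 2$)
$b{\left(T \right)} = - 3 T$
$U{\left(r,t \right)} = - \frac{1}{6} + \frac{r}{6}$ ($U{\left(r,t \right)} = \frac{\left(r - 1\right) \frac{1}{\left(-3\right) 0 + 2}}{3} = \frac{\left(-1 + r\right) \frac{1}{0 + 2}}{3} = \frac{\left(-1 + r\right) \frac{1}{2}}{3} = \frac{- \frac{1}{2} + \frac{r}{2}}{3} = - \frac{1}{6} + \frac{r}{6}$)
$q{\left(k \right)} = 1 + \frac{k}{4}$ ($q{\left(k \right)} = k \frac{1}{4} + 1 = \frac{k}{4} + 1 = 1 + \frac{k}{4}$)
$q^{2}{\left(U{\left(0,4 \right)} \right)} = \left(1 + \frac{- \frac{1}{6} + \frac{1}{6} \cdot 0}{4}\right)^{2} = \left(1 + \frac{- \frac{1}{6} + 0}{4}\right)^{2} = \left(1 + \frac{1}{4} \left(- \frac{1}{6}\right)\right)^{2} = \left(1 - \frac{1}{24}\right)^{2} = \left(\frac{23}{24}\right)^{2} = \frac{529}{576}$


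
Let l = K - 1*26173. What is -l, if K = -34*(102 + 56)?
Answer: 31545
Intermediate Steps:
K = -5372 (K = -34*158 = -5372)
l = -31545 (l = -5372 - 1*26173 = -5372 - 26173 = -31545)
-l = -1*(-31545) = 31545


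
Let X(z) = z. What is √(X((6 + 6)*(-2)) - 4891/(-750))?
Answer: I*√393270/150 ≈ 4.1807*I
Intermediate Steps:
√(X((6 + 6)*(-2)) - 4891/(-750)) = √((6 + 6)*(-2) - 4891/(-750)) = √(12*(-2) - 4891*(-1/750)) = √(-24 + 4891/750) = √(-13109/750) = I*√393270/150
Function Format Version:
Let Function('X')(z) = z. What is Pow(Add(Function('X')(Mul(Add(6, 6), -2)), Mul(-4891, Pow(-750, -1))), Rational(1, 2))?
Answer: Mul(Rational(1, 150), I, Pow(393270, Rational(1, 2))) ≈ Mul(4.1807, I)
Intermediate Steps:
Pow(Add(Function('X')(Mul(Add(6, 6), -2)), Mul(-4891, Pow(-750, -1))), Rational(1, 2)) = Pow(Add(Mul(Add(6, 6), -2), Mul(-4891, Pow(-750, -1))), Rational(1, 2)) = Pow(Add(Mul(12, -2), Mul(-4891, Rational(-1, 750))), Rational(1, 2)) = Pow(Add(-24, Rational(4891, 750)), Rational(1, 2)) = Pow(Rational(-13109, 750), Rational(1, 2)) = Mul(Rational(1, 150), I, Pow(393270, Rational(1, 2)))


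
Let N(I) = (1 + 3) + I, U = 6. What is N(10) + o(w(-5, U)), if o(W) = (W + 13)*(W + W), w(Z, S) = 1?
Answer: 42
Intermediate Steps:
o(W) = 2*W*(13 + W) (o(W) = (13 + W)*(2*W) = 2*W*(13 + W))
N(I) = 4 + I
N(10) + o(w(-5, U)) = (4 + 10) + 2*1*(13 + 1) = 14 + 2*1*14 = 14 + 28 = 42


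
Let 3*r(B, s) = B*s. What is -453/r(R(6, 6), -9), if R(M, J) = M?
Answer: 151/6 ≈ 25.167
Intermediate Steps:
r(B, s) = B*s/3 (r(B, s) = (B*s)/3 = B*s/3)
-453/r(R(6, 6), -9) = -453/((⅓)*6*(-9)) = -453/(-18) = -453*(-1/18) = 151/6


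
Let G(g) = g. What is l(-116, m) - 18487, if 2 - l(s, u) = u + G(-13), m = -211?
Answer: -18261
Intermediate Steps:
l(s, u) = 15 - u (l(s, u) = 2 - (u - 13) = 2 - (-13 + u) = 2 + (13 - u) = 15 - u)
l(-116, m) - 18487 = (15 - 1*(-211)) - 18487 = (15 + 211) - 18487 = 226 - 18487 = -18261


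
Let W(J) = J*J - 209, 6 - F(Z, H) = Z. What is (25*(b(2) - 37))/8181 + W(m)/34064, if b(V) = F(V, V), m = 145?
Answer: 2962352/5805783 ≈ 0.51024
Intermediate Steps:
F(Z, H) = 6 - Z
b(V) = 6 - V
W(J) = -209 + J**2 (W(J) = J**2 - 209 = -209 + J**2)
(25*(b(2) - 37))/8181 + W(m)/34064 = (25*((6 - 1*2) - 37))/8181 + (-209 + 145**2)/34064 = (25*((6 - 2) - 37))*(1/8181) + (-209 + 21025)*(1/34064) = (25*(4 - 37))*(1/8181) + 20816*(1/34064) = (25*(-33))*(1/8181) + 1301/2129 = -825*1/8181 + 1301/2129 = -275/2727 + 1301/2129 = 2962352/5805783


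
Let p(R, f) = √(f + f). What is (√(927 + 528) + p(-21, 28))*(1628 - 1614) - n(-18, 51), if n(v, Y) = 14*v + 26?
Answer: 226 + 14*√1455 + 28*√14 ≈ 864.79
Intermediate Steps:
p(R, f) = √2*√f (p(R, f) = √(2*f) = √2*√f)
n(v, Y) = 26 + 14*v
(√(927 + 528) + p(-21, 28))*(1628 - 1614) - n(-18, 51) = (√(927 + 528) + √2*√28)*(1628 - 1614) - (26 + 14*(-18)) = (√1455 + √2*(2*√7))*14 - (26 - 252) = (√1455 + 2*√14)*14 - 1*(-226) = (14*√1455 + 28*√14) + 226 = 226 + 14*√1455 + 28*√14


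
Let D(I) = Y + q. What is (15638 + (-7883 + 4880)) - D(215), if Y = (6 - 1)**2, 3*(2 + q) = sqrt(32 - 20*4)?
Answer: 12612 - 4*I*sqrt(3)/3 ≈ 12612.0 - 2.3094*I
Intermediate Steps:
q = -2 + 4*I*sqrt(3)/3 (q = -2 + sqrt(32 - 20*4)/3 = -2 + sqrt(32 - 80)/3 = -2 + sqrt(-48)/3 = -2 + (4*I*sqrt(3))/3 = -2 + 4*I*sqrt(3)/3 ≈ -2.0 + 2.3094*I)
Y = 25 (Y = 5**2 = 25)
D(I) = 23 + 4*I*sqrt(3)/3 (D(I) = 25 + (-2 + 4*I*sqrt(3)/3) = 23 + 4*I*sqrt(3)/3)
(15638 + (-7883 + 4880)) - D(215) = (15638 + (-7883 + 4880)) - (23 + 4*I*sqrt(3)/3) = (15638 - 3003) + (-23 - 4*I*sqrt(3)/3) = 12635 + (-23 - 4*I*sqrt(3)/3) = 12612 - 4*I*sqrt(3)/3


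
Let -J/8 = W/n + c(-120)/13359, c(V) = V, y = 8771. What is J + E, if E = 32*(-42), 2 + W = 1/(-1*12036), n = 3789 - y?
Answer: -44856532147597/33377100807 ≈ -1343.9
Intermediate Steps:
n = -4982 (n = 3789 - 1*8771 = 3789 - 8771 = -4982)
W = -24073/12036 (W = -2 + 1/(-1*12036) = -2 + 1/(-12036) = -2 - 1/12036 = -24073/12036 ≈ -2.0001)
J = 2291337011/33377100807 (J = -8*(-24073/12036/(-4982) - 120/13359) = -8*(-24073/12036*(-1/4982) - 120*1/13359) = -8*(24073/59963352 - 40/4453) = -8*(-2291337011/267016806456) = 2291337011/33377100807 ≈ 0.068650)
E = -1344
J + E = 2291337011/33377100807 - 1344 = -44856532147597/33377100807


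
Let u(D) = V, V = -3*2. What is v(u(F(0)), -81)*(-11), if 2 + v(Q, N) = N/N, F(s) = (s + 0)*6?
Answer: 11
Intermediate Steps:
F(s) = 6*s (F(s) = s*6 = 6*s)
V = -6
u(D) = -6
v(Q, N) = -1 (v(Q, N) = -2 + N/N = -2 + 1 = -1)
v(u(F(0)), -81)*(-11) = -1*(-11) = 11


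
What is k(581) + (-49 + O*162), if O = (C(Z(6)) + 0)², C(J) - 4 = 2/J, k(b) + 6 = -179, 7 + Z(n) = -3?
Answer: 52632/25 ≈ 2105.3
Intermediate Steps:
Z(n) = -10 (Z(n) = -7 - 3 = -10)
k(b) = -185 (k(b) = -6 - 179 = -185)
C(J) = 4 + 2/J
O = 361/25 (O = ((4 + 2/(-10)) + 0)² = ((4 + 2*(-⅒)) + 0)² = ((4 - ⅕) + 0)² = (19/5 + 0)² = (19/5)² = 361/25 ≈ 14.440)
k(581) + (-49 + O*162) = -185 + (-49 + (361/25)*162) = -185 + (-49 + 58482/25) = -185 + 57257/25 = 52632/25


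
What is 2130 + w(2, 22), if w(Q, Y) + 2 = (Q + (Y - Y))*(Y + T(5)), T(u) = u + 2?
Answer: 2186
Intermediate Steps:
T(u) = 2 + u
w(Q, Y) = -2 + Q*(7 + Y) (w(Q, Y) = -2 + (Q + (Y - Y))*(Y + (2 + 5)) = -2 + (Q + 0)*(Y + 7) = -2 + Q*(7 + Y))
2130 + w(2, 22) = 2130 + (-2 + 7*2 + 2*22) = 2130 + (-2 + 14 + 44) = 2130 + 56 = 2186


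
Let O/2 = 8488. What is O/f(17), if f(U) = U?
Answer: 16976/17 ≈ 998.59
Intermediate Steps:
O = 16976 (O = 2*8488 = 16976)
O/f(17) = 16976/17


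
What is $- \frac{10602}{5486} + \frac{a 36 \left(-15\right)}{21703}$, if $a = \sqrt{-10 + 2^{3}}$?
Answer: $- \frac{5301}{2743} - \frac{540 i \sqrt{2}}{21703} \approx -1.9326 - 0.035188 i$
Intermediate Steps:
$a = i \sqrt{2}$ ($a = \sqrt{-10 + 8} = \sqrt{-2} = i \sqrt{2} \approx 1.4142 i$)
$- \frac{10602}{5486} + \frac{a 36 \left(-15\right)}{21703} = - \frac{10602}{5486} + \frac{i \sqrt{2} \cdot 36 \left(-15\right)}{21703} = \left(-10602\right) \frac{1}{5486} + 36 i \sqrt{2} \left(-15\right) \frac{1}{21703} = - \frac{5301}{2743} + - 540 i \sqrt{2} \cdot \frac{1}{21703} = - \frac{5301}{2743} - \frac{540 i \sqrt{2}}{21703}$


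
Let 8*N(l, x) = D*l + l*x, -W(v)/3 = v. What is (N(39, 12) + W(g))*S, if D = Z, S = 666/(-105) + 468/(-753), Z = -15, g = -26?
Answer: -15509637/35140 ≈ -441.37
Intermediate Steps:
W(v) = -3*v
S = -61182/8785 (S = 666*(-1/105) + 468*(-1/753) = -222/35 - 156/251 = -61182/8785 ≈ -6.9644)
D = -15
N(l, x) = -15*l/8 + l*x/8 (N(l, x) = (-15*l + l*x)/8 = -15*l/8 + l*x/8)
(N(39, 12) + W(g))*S = ((1/8)*39*(-15 + 12) - 3*(-26))*(-61182/8785) = ((1/8)*39*(-3) + 78)*(-61182/8785) = (-117/8 + 78)*(-61182/8785) = (507/8)*(-61182/8785) = -15509637/35140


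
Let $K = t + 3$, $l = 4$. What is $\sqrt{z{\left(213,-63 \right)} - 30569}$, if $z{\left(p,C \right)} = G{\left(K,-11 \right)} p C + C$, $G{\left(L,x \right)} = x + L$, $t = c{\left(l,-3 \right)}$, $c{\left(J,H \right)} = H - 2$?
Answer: $7 \sqrt{2935} \approx 379.23$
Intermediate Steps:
$c{\left(J,H \right)} = -2 + H$
$t = -5$ ($t = -2 - 3 = -5$)
$K = -2$ ($K = -5 + 3 = -2$)
$G{\left(L,x \right)} = L + x$
$z{\left(p,C \right)} = C - 13 C p$ ($z{\left(p,C \right)} = \left(-2 - 11\right) p C + C = - 13 p C + C = - 13 C p + C = C - 13 C p$)
$\sqrt{z{\left(213,-63 \right)} - 30569} = \sqrt{- 63 \left(1 - 2769\right) - 30569} = \sqrt{\left(-63\right) \left(-2768\right) - 30569} = \sqrt{174384 - 30569} = \sqrt{143815} = 7 \sqrt{2935}$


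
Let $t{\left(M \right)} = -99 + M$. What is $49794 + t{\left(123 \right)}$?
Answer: $49818$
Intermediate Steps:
$49794 + t{\left(123 \right)} = 49794 + \left(-99 + 123\right) = 49794 + 24 = 49818$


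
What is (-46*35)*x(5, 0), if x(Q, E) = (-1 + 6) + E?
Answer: -8050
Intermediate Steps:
x(Q, E) = 5 + E
(-46*35)*x(5, 0) = (-46*35)*(5 + 0) = -1610*5 = -8050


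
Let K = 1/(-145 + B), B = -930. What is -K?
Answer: 1/1075 ≈ 0.00093023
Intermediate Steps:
K = -1/1075 (K = 1/(-145 - 930) = 1/(-1075) = -1/1075 ≈ -0.00093023)
-K = -1*(-1/1075) = 1/1075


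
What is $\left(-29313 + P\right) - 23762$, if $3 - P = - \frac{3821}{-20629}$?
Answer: $- \frac{1094826109}{20629} \approx -53072.0$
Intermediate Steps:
$P = \frac{58066}{20629}$ ($P = 3 - - \frac{3821}{-20629} = 3 - \left(-3821\right) \left(- \frac{1}{20629}\right) = 3 - \frac{3821}{20629} = \frac{58066}{20629} \approx 2.8148$)
$\left(-29313 + P\right) - 23762 = \left(-29313 + \frac{58066}{20629}\right) - 23762 = - \frac{604639811}{20629} - 23762 = - \frac{1094826109}{20629}$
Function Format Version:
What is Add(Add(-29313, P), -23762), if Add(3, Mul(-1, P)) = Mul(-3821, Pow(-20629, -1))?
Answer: Rational(-1094826109, 20629) ≈ -53072.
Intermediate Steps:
P = Rational(58066, 20629) (P = Add(3, Mul(-1, Mul(-3821, Pow(-20629, -1)))) = Add(3, Mul(-1, Mul(-3821, Rational(-1, 20629)))) = Add(3, Mul(-1, Rational(3821, 20629))) = Add(3, Rational(-3821, 20629)) = Rational(58066, 20629) ≈ 2.8148)
Add(Add(-29313, P), -23762) = Add(Add(-29313, Rational(58066, 20629)), -23762) = Add(Rational(-604639811, 20629), -23762) = Rational(-1094826109, 20629)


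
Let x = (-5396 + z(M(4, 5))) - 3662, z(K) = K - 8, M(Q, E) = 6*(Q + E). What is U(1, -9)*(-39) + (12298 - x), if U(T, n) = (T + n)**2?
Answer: 18814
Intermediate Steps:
M(Q, E) = 6*E + 6*Q (M(Q, E) = 6*(E + Q) = 6*E + 6*Q)
z(K) = -8 + K
x = -9012 (x = (-5396 + (-8 + (6*5 + 6*4))) - 3662 = (-5396 + (-8 + (30 + 24))) - 3662 = (-5396 + (-8 + 54)) - 3662 = (-5396 + 46) - 3662 = -5350 - 3662 = -9012)
U(1, -9)*(-39) + (12298 - x) = (1 - 9)**2*(-39) + (12298 - 1*(-9012)) = (-8)**2*(-39) + (12298 + 9012) = 64*(-39) + 21310 = -2496 + 21310 = 18814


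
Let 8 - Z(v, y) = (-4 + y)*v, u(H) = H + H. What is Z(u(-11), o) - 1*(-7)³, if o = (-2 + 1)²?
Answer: 285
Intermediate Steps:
u(H) = 2*H
o = 1 (o = (-1)² = 1)
Z(v, y) = 8 - v*(-4 + y) (Z(v, y) = 8 - (-4 + y)*v = 8 - v*(-4 + y))
Z(u(-11), o) - 1*(-7)³ = (8 + 4*(2*(-11)) - 1*2*(-11)*1) - 1*(-7)³ = (8 + 4*(-22) - 1*(-22)*1) - 1*(-343) = (8 - 88 + 22) + 343 = -58 + 343 = 285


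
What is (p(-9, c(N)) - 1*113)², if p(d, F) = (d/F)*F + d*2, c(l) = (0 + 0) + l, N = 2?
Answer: 19600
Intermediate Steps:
c(l) = l (c(l) = 0 + l = l)
p(d, F) = 3*d (p(d, F) = (d/F)*F + 2*d = d + 2*d = 3*d)
(p(-9, c(N)) - 1*113)² = (3*(-9) - 1*113)² = (-27 - 113)² = (-140)² = 19600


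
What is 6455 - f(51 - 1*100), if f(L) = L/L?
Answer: 6454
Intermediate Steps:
f(L) = 1
6455 - f(51 - 1*100) = 6455 - 1*1 = 6455 - 1 = 6454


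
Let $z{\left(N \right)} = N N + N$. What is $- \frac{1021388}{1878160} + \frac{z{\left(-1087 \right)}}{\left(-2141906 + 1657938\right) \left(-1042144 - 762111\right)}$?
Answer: $- \frac{1114844380399871}{2050015593151168} \approx -0.54382$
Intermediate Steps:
$z{\left(N \right)} = N + N^{2}$ ($z{\left(N \right)} = N^{2} + N = N + N^{2}$)
$- \frac{1021388}{1878160} + \frac{z{\left(-1087 \right)}}{\left(-2141906 + 1657938\right) \left(-1042144 - 762111\right)} = - \frac{1021388}{1878160} + \frac{\left(-1087\right) \left(1 - 1087\right)}{\left(-2141906 + 1657938\right) \left(-1042144 - 762111\right)} = \left(-1021388\right) \frac{1}{1878160} + \frac{\left(-1087\right) \left(-1086\right)}{\left(-483968\right) \left(-1804255\right)} = - \frac{255347}{469540} + \frac{1180482}{873201683840} = - \frac{255347}{469540} + 1180482 \cdot \frac{1}{873201683840} = - \frac{255347}{469540} + \frac{590241}{436600841920} = - \frac{1114844380399871}{2050015593151168}$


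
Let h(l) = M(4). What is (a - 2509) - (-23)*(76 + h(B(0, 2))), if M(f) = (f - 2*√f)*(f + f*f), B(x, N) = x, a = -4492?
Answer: -5253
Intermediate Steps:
M(f) = (f + f²)*(f - 2*√f) (M(f) = (f - 2*√f)*(f + f²) = (f + f²)*(f - 2*√f))
h(l) = 0 (h(l) = 4² + 4³ - 2*4^(3/2) - 2*4^(5/2) = 16 + 64 - 2*8 - 2*32 = 16 + 64 - 16 - 64 = 0)
(a - 2509) - (-23)*(76 + h(B(0, 2))) = (-4492 - 2509) - (-23)*(76 + 0) = -7001 - (-23)*76 = -7001 - 1*(-1748) = -7001 + 1748 = -5253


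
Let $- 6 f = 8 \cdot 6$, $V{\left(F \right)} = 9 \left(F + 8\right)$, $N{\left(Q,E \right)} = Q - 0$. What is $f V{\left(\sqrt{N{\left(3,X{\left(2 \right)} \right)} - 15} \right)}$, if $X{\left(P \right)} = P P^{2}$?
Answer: $-576 - 144 i \sqrt{3} \approx -576.0 - 249.42 i$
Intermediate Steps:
$X{\left(P \right)} = P^{3}$
$N{\left(Q,E \right)} = Q$ ($N{\left(Q,E \right)} = Q + 0 = Q$)
$V{\left(F \right)} = 72 + 9 F$ ($V{\left(F \right)} = 9 \left(8 + F\right) = 72 + 9 F$)
$f = -8$ ($f = - \frac{8 \cdot 6}{6} = \left(- \frac{1}{6}\right) 48 = -8$)
$f V{\left(\sqrt{N{\left(3,X{\left(2 \right)} \right)} - 15} \right)} = - 8 \left(72 + 9 \sqrt{3 - 15}\right) = - 8 \left(72 + 9 \sqrt{-12}\right) = - 8 \left(72 + 9 \cdot 2 i \sqrt{3}\right) = - 8 \left(72 + 18 i \sqrt{3}\right) = -576 - 144 i \sqrt{3}$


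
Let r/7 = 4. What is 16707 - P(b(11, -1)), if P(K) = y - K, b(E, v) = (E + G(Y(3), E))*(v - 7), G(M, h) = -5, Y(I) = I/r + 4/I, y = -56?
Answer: 16715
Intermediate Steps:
r = 28 (r = 7*4 = 28)
Y(I) = 4/I + I/28 (Y(I) = I/28 + 4/I = 4/I + I/28)
b(E, v) = (-7 + v)*(-5 + E) (b(E, v) = (E - 5)*(v - 7) = (-5 + E)*(-7 + v) = (-7 + v)*(-5 + E))
P(K) = -56 - K
16707 - P(b(11, -1)) = 16707 - (-56 - (35 - 7*11 - 5*(-1) + 11*(-1))) = 16707 - (-56 - (35 - 77 + 5 - 11)) = 16707 - (-56 - 1*(-48)) = 16707 - (-56 + 48) = 16707 - 1*(-8) = 16707 + 8 = 16715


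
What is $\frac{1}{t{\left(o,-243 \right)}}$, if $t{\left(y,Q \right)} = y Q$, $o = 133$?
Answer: $- \frac{1}{32319} \approx -3.0942 \cdot 10^{-5}$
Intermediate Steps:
$t{\left(y,Q \right)} = Q y$
$\frac{1}{t{\left(o,-243 \right)}} = \frac{1}{\left(-243\right) 133} = \frac{1}{-32319} = - \frac{1}{32319}$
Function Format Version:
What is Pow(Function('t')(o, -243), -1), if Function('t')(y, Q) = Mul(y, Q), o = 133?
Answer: Rational(-1, 32319) ≈ -3.0942e-5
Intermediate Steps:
Function('t')(y, Q) = Mul(Q, y)
Pow(Function('t')(o, -243), -1) = Pow(Mul(-243, 133), -1) = Pow(-32319, -1) = Rational(-1, 32319)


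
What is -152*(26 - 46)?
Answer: 3040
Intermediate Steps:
-152*(26 - 46) = -152*(-20) = 3040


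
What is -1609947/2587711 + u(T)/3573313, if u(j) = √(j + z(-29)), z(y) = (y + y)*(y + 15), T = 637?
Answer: -1609947/2587711 + 3*√161/3573313 ≈ -0.62214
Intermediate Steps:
z(y) = 2*y*(15 + y) (z(y) = (2*y)*(15 + y) = 2*y*(15 + y))
u(j) = √(812 + j) (u(j) = √(j + 2*(-29)*(15 - 29)) = √(j + 2*(-29)*(-14)) = √(j + 812) = √(812 + j))
-1609947/2587711 + u(T)/3573313 = -1609947/2587711 + √(812 + 637)/3573313 = -1609947*1/2587711 + √1449*(1/3573313) = -1609947/2587711 + (3*√161)*(1/3573313) = -1609947/2587711 + 3*√161/3573313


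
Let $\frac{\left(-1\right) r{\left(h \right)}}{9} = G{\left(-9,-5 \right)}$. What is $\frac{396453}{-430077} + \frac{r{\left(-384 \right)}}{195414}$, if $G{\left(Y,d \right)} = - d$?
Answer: $- \frac{8610202223}{9338118542} \approx -0.92205$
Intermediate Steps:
$r{\left(h \right)} = -45$ ($r{\left(h \right)} = - 9 \left(\left(-1\right) \left(-5\right)\right) = \left(-9\right) 5 = -45$)
$\frac{396453}{-430077} + \frac{r{\left(-384 \right)}}{195414} = \frac{396453}{-430077} - \frac{45}{195414} = 396453 \left(- \frac{1}{430077}\right) - \frac{15}{65138} = - \frac{132151}{143359} - \frac{15}{65138} = - \frac{8610202223}{9338118542}$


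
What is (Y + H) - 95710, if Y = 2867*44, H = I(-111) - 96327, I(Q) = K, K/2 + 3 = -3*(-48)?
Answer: -65607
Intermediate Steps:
K = 282 (K = -6 + 2*(-3*(-48)) = -6 + 2*144 = -6 + 288 = 282)
I(Q) = 282
H = -96045 (H = 282 - 96327 = -96045)
Y = 126148
(Y + H) - 95710 = (126148 - 96045) - 95710 = 30103 - 95710 = -65607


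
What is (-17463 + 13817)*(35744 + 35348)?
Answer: -259201432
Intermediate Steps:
(-17463 + 13817)*(35744 + 35348) = -3646*71092 = -259201432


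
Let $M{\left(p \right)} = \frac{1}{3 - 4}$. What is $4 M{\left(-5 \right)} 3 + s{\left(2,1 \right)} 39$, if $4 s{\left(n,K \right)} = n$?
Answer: $\frac{15}{2} \approx 7.5$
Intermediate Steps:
$M{\left(p \right)} = -1$ ($M{\left(p \right)} = \frac{1}{-1} = -1$)
$s{\left(n,K \right)} = \frac{n}{4}$
$4 M{\left(-5 \right)} 3 + s{\left(2,1 \right)} 39 = 4 \left(-1\right) 3 + \frac{1}{4} \cdot 2 \cdot 39 = \left(-4\right) 3 + \frac{1}{2} \cdot 39 = -12 + \frac{39}{2} = \frac{15}{2}$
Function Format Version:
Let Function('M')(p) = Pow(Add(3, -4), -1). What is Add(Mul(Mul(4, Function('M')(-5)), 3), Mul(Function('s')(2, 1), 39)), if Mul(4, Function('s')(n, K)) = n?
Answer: Rational(15, 2) ≈ 7.5000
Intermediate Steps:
Function('M')(p) = -1 (Function('M')(p) = Pow(-1, -1) = -1)
Function('s')(n, K) = Mul(Rational(1, 4), n)
Add(Mul(Mul(4, Function('M')(-5)), 3), Mul(Function('s')(2, 1), 39)) = Add(Mul(Mul(4, -1), 3), Mul(Mul(Rational(1, 4), 2), 39)) = Add(Mul(-4, 3), Mul(Rational(1, 2), 39)) = Add(-12, Rational(39, 2)) = Rational(15, 2)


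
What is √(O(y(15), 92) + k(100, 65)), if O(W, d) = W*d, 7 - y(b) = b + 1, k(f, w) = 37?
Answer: I*√791 ≈ 28.125*I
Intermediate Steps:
y(b) = 6 - b (y(b) = 7 - (b + 1) = 7 - (1 + b) = 7 + (-1 - b) = 6 - b)
√(O(y(15), 92) + k(100, 65)) = √((6 - 1*15)*92 + 37) = √((6 - 15)*92 + 37) = √(-9*92 + 37) = √(-828 + 37) = √(-791) = I*√791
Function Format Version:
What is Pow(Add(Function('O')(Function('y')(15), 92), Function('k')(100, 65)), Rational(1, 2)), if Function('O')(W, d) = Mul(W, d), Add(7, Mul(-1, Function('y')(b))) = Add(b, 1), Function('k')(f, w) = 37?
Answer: Mul(I, Pow(791, Rational(1, 2))) ≈ Mul(28.125, I)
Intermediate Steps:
Function('y')(b) = Add(6, Mul(-1, b)) (Function('y')(b) = Add(7, Mul(-1, Add(b, 1))) = Add(7, Mul(-1, Add(1, b))) = Add(7, Add(-1, Mul(-1, b))) = Add(6, Mul(-1, b)))
Pow(Add(Function('O')(Function('y')(15), 92), Function('k')(100, 65)), Rational(1, 2)) = Pow(Add(Mul(Add(6, Mul(-1, 15)), 92), 37), Rational(1, 2)) = Pow(Add(Mul(Add(6, -15), 92), 37), Rational(1, 2)) = Pow(Add(Mul(-9, 92), 37), Rational(1, 2)) = Pow(Add(-828, 37), Rational(1, 2)) = Pow(-791, Rational(1, 2)) = Mul(I, Pow(791, Rational(1, 2)))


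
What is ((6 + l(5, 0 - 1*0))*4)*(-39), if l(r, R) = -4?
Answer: -312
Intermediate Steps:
((6 + l(5, 0 - 1*0))*4)*(-39) = ((6 - 4)*4)*(-39) = (2*4)*(-39) = 8*(-39) = -312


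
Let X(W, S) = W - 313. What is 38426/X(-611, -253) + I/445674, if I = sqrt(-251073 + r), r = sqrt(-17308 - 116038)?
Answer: -19213/462 + sqrt(-251073 + I*sqrt(133346))/445674 ≈ -41.587 + 0.0011243*I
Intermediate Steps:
r = I*sqrt(133346) (r = sqrt(-133346) = I*sqrt(133346) ≈ 365.17*I)
I = sqrt(-251073 + I*sqrt(133346)) ≈ 0.364 + 501.07*I
X(W, S) = -313 + W
38426/X(-611, -253) + I/445674 = 38426/(-313 - 611) + sqrt(-251073 + I*sqrt(133346))/445674 = 38426/(-924) + sqrt(-251073 + I*sqrt(133346))*(1/445674) = 38426*(-1/924) + sqrt(-251073 + I*sqrt(133346))/445674 = -19213/462 + sqrt(-251073 + I*sqrt(133346))/445674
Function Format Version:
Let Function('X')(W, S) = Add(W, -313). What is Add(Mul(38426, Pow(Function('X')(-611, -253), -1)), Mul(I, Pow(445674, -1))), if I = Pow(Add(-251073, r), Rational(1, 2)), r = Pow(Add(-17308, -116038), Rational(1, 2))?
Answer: Add(Rational(-19213, 462), Mul(Rational(1, 445674), Pow(Add(-251073, Mul(I, Pow(133346, Rational(1, 2)))), Rational(1, 2)))) ≈ Add(-41.587, Mul(0.0011243, I))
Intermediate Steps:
r = Mul(I, Pow(133346, Rational(1, 2))) (r = Pow(-133346, Rational(1, 2)) = Mul(I, Pow(133346, Rational(1, 2))) ≈ Mul(365.17, I))
I = Pow(Add(-251073, Mul(I, Pow(133346, Rational(1, 2)))), Rational(1, 2)) ≈ Add(0.364, Mul(501.07, I))
Function('X')(W, S) = Add(-313, W)
Add(Mul(38426, Pow(Function('X')(-611, -253), -1)), Mul(I, Pow(445674, -1))) = Add(Mul(38426, Pow(Add(-313, -611), -1)), Mul(Pow(Add(-251073, Mul(I, Pow(133346, Rational(1, 2)))), Rational(1, 2)), Pow(445674, -1))) = Add(Mul(38426, Pow(-924, -1)), Mul(Pow(Add(-251073, Mul(I, Pow(133346, Rational(1, 2)))), Rational(1, 2)), Rational(1, 445674))) = Add(Mul(38426, Rational(-1, 924)), Mul(Rational(1, 445674), Pow(Add(-251073, Mul(I, Pow(133346, Rational(1, 2)))), Rational(1, 2)))) = Add(Rational(-19213, 462), Mul(Rational(1, 445674), Pow(Add(-251073, Mul(I, Pow(133346, Rational(1, 2)))), Rational(1, 2))))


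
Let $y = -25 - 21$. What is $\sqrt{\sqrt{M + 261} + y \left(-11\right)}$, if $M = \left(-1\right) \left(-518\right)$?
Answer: $\sqrt{506 + \sqrt{779}} \approx 23.107$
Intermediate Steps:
$y = -46$
$M = 518$
$\sqrt{\sqrt{M + 261} + y \left(-11\right)} = \sqrt{\sqrt{518 + 261} - -506} = \sqrt{\sqrt{779} + 506} = \sqrt{506 + \sqrt{779}}$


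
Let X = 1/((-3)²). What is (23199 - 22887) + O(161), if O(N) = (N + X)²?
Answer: 2127772/81 ≈ 26269.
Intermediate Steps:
X = ⅑ (X = 1/9 = ⅑ ≈ 0.11111)
O(N) = (⅑ + N)² (O(N) = (N + ⅑)² = (⅑ + N)²)
(23199 - 22887) + O(161) = (23199 - 22887) + (1 + 9*161)²/81 = 312 + (1 + 1449)²/81 = 312 + (1/81)*1450² = 312 + (1/81)*2102500 = 312 + 2102500/81 = 2127772/81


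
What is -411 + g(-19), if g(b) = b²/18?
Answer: -7037/18 ≈ -390.94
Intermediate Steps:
g(b) = b²/18
-411 + g(-19) = -411 + (1/18)*(-19)² = -411 + (1/18)*361 = -411 + 361/18 = -7037/18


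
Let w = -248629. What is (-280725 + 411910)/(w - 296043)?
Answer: -131185/544672 ≈ -0.24085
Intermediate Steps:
(-280725 + 411910)/(w - 296043) = (-280725 + 411910)/(-248629 - 296043) = 131185/(-544672) = 131185*(-1/544672) = -131185/544672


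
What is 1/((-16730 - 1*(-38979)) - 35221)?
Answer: -1/12972 ≈ -7.7089e-5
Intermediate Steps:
1/((-16730 - 1*(-38979)) - 35221) = 1/((-16730 + 38979) - 35221) = 1/(22249 - 35221) = 1/(-12972) = -1/12972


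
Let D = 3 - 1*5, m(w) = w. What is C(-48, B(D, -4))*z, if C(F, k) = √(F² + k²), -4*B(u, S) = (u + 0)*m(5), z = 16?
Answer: 8*√9241 ≈ 769.04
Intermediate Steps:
D = -2 (D = 3 - 5 = -2)
B(u, S) = -5*u/4 (B(u, S) = -(u + 0)*5/4 = -u*5/4 = -5*u/4)
C(-48, B(D, -4))*z = √((-48)² + (-5/4*(-2))²)*16 = √(2304 + (5/2)²)*16 = √(2304 + 25/4)*16 = √(9241/4)*16 = (√9241/2)*16 = 8*√9241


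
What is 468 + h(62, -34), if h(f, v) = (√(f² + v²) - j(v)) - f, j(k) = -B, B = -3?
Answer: 403 + 50*√2 ≈ 473.71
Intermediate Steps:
j(k) = 3 (j(k) = -1*(-3) = 3)
h(f, v) = -3 + √(f² + v²) - f (h(f, v) = (√(f² + v²) - 1*3) - f = (√(f² + v²) - 3) - f = (-3 + √(f² + v²)) - f = -3 + √(f² + v²) - f)
468 + h(62, -34) = 468 + (-3 + √(62² + (-34)²) - 1*62) = 468 + (-3 + √(3844 + 1156) - 62) = 468 + (-3 + √5000 - 62) = 468 + (-3 + 50*√2 - 62) = 468 + (-65 + 50*√2) = 403 + 50*√2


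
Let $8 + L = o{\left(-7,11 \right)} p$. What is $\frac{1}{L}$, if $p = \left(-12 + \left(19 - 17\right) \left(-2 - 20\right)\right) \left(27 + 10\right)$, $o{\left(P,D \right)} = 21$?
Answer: $- \frac{1}{43520} \approx -2.2978 \cdot 10^{-5}$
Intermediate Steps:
$p = -2072$ ($p = \left(-12 + 2 \left(-22\right)\right) 37 = \left(-12 - 44\right) 37 = \left(-56\right) 37 = -2072$)
$L = -43520$ ($L = -8 + 21 \left(-2072\right) = -8 - 43512 = -43520$)
$\frac{1}{L} = \frac{1}{-43520} = - \frac{1}{43520}$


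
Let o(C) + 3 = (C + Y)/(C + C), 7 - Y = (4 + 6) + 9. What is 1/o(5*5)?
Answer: -50/137 ≈ -0.36496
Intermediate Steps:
Y = -12 (Y = 7 - ((4 + 6) + 9) = 7 - (10 + 9) = 7 - 1*19 = 7 - 19 = -12)
o(C) = -3 + (-12 + C)/(2*C) (o(C) = -3 + (C - 12)/(C + C) = -3 + (-12 + C)/((2*C)) = -3 + (-12 + C)*(1/(2*C)) = -3 + (-12 + C)/(2*C))
1/o(5*5) = 1/(-5/2 - 6/(5*5)) = 1/(-5/2 - 6/25) = 1/(-137/50) = -50/137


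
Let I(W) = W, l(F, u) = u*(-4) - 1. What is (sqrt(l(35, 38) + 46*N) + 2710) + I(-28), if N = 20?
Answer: 2682 + sqrt(767) ≈ 2709.7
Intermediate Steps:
l(F, u) = -1 - 4*u (l(F, u) = -4*u - 1 = -1 - 4*u)
(sqrt(l(35, 38) + 46*N) + 2710) + I(-28) = (sqrt((-1 - 4*38) + 46*20) + 2710) - 28 = (sqrt((-1 - 152) + 920) + 2710) - 28 = (sqrt(-153 + 920) + 2710) - 28 = (sqrt(767) + 2710) - 28 = (2710 + sqrt(767)) - 28 = 2682 + sqrt(767)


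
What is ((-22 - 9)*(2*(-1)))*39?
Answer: 2418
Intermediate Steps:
((-22 - 9)*(2*(-1)))*39 = -31*(-2)*39 = 62*39 = 2418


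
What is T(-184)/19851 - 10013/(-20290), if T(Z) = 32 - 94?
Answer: 197510083/402776790 ≈ 0.49037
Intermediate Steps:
T(Z) = -62
T(-184)/19851 - 10013/(-20290) = -62/19851 - 10013/(-20290) = -62*1/19851 - 10013*(-1/20290) = -62/19851 + 10013/20290 = 197510083/402776790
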